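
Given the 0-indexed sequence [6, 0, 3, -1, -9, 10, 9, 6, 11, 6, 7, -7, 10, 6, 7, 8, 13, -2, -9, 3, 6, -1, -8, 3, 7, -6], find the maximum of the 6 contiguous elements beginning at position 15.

Elements at indices 15..20: 8, 13, -2, -9, 3, 6
max(8, 13, -2, -9, 3, 6) = 13

13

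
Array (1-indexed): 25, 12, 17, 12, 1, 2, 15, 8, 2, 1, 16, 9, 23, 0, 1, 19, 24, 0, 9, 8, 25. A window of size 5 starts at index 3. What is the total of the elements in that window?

47

Elements at indices 3..7: 17, 12, 1, 2, 15
sum(17, 12, 1, 2, 15) = 47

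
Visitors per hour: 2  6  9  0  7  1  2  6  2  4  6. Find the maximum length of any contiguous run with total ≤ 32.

Extend to the right; shrink from the left whenever the sum exceeds 32:
add 2: [2] sum 2, len 1
add 6: [2, 6] sum 8, len 2
add 9: [2, 6, 9] sum 17, len 3
add 0: [2, 6, 9, 0] sum 17, len 4
add 7: [2, 6, 9, 0, 7] sum 24, len 5
add 1: [2, 6, 9, 0, 7, 1] sum 25, len 6
add 2: [2, 6, 9, 0, 7, 1, 2] sum 27, len 7
add 6: [6, 9, 0, 7, 1, 2, 6] sum 31, len 7
add 2: [9, 0, 7, 1, 2, 6, 2] sum 27, len 7
add 4: [9, 0, 7, 1, 2, 6, 2, 4] sum 31, len 8
add 6: [0, 7, 1, 2, 6, 2, 4, 6] sum 28, len 8
Longest length seen: 8.

8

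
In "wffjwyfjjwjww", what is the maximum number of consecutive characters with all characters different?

4

[w] len 1
[w, f] len 2
[f] len 1
[f, j] len 2
[f, j, w] len 3
[f, j, w, y] len 4
[j, w, y, f] len 4
[w, y, f, j] len 4
[j] len 1
[j, w] len 2
[w, j] len 2
[j, w] len 2
[w] len 1
Longest all-distinct length: 4.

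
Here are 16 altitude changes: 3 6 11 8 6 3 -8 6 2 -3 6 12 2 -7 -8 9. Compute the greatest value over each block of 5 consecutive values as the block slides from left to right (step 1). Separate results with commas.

11, 11, 11, 8, 6, 6, 6, 12, 12, 12, 12, 12

Sliding a size-5 window across the 16 values:
(3, 6, 11, 8, 6) → max 11
(6, 11, 8, 6, 3) → max 11
(11, 8, 6, 3, -8) → max 11
(8, 6, 3, -8, 6) → max 8
(6, 3, -8, 6, 2) → max 6
(3, -8, 6, 2, -3) → max 6
(-8, 6, 2, -3, 6) → max 6
(6, 2, -3, 6, 12) → max 12
(2, -3, 6, 12, 2) → max 12
(-3, 6, 12, 2, -7) → max 12
(6, 12, 2, -7, -8) → max 12
(12, 2, -7, -8, 9) → max 12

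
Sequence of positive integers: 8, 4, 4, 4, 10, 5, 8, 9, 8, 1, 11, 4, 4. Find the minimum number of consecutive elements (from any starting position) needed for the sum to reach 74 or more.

12

add 8: running sum 8 < 74
add 4: running sum 12 < 74
add 4: running sum 16 < 74
add 4: running sum 20 < 74
add 10: running sum 30 < 74
add 5: running sum 35 < 74
add 8: running sum 43 < 74
add 9: running sum 52 < 74
add 8: running sum 60 < 74
add 1: running sum 61 < 74
add 11: running sum 72 < 74
add 4: shortest ending here [8, 4, 4, 4, 10, 5, 8, 9, 8, 1, 11, 4] sum 76, len 12
add 4: shortest ending here [8, 4, 4, 4, 10, 5, 8, 9, 8, 1, 11, 4, 4] sum 80, len 13
Shortest qualifying length: 12.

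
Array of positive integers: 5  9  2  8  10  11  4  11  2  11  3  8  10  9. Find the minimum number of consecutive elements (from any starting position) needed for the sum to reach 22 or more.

add 5: running sum 5 < 22
add 9: running sum 14 < 22
add 2: running sum 16 < 22
end 3: [5, 9, 2, 8] sum 24, len 4
end 4: [9, 2, 8, 10] sum 29, len 4
end 5: [8, 10, 11] sum 29, len 3
end 6: [10, 11, 4] sum 25, len 3
end 7: [11, 4, 11] sum 26, len 3
end 8: [11, 4, 11, 2] sum 28, len 4
end 9: [11, 2, 11] sum 24, len 3
end 10: [11, 2, 11, 3] sum 27, len 4
end 11: [11, 3, 8] sum 22, len 3
end 12: [11, 3, 8, 10] sum 32, len 4
end 13: [8, 10, 9] sum 27, len 3
Shortest qualifying length: 3.

3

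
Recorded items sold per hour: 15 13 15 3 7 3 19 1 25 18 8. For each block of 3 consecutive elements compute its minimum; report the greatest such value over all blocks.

[15, 13, 15] → min 13
[13, 15, 3] → min 3
[15, 3, 7] → min 3
[3, 7, 3] → min 3
[7, 3, 19] → min 3
[3, 19, 1] → min 1
[19, 1, 25] → min 1
[1, 25, 18] → min 1
[25, 18, 8] → min 8
Greatest of these is 13.

13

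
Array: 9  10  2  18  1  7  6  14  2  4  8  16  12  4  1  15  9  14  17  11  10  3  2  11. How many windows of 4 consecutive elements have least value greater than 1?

(9, 10, 2, 18) → min 2  > 1 ✓
(10, 2, 18, 1) → min 1
(2, 18, 1, 7) → min 1
(18, 1, 7, 6) → min 1
(1, 7, 6, 14) → min 1
(7, 6, 14, 2) → min 2  > 1 ✓
(6, 14, 2, 4) → min 2  > 1 ✓
(14, 2, 4, 8) → min 2  > 1 ✓
(2, 4, 8, 16) → min 2  > 1 ✓
(4, 8, 16, 12) → min 4  > 1 ✓
(8, 16, 12, 4) → min 4  > 1 ✓
(16, 12, 4, 1) → min 1
(12, 4, 1, 15) → min 1
(4, 1, 15, 9) → min 1
(1, 15, 9, 14) → min 1
(15, 9, 14, 17) → min 9  > 1 ✓
(9, 14, 17, 11) → min 9  > 1 ✓
(14, 17, 11, 10) → min 10  > 1 ✓
(17, 11, 10, 3) → min 3  > 1 ✓
(11, 10, 3, 2) → min 2  > 1 ✓
(10, 3, 2, 11) → min 2  > 1 ✓
13 windows satisfy the condition.

13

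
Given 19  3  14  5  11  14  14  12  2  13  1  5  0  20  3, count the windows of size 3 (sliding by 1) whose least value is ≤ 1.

(19, 3, 14) → min 3
(3, 14, 5) → min 3
(14, 5, 11) → min 5
(5, 11, 14) → min 5
(11, 14, 14) → min 11
(14, 14, 12) → min 12
(14, 12, 2) → min 2
(12, 2, 13) → min 2
(2, 13, 1) → min 1  ≤ 1 ✓
(13, 1, 5) → min 1  ≤ 1 ✓
(1, 5, 0) → min 0  ≤ 1 ✓
(5, 0, 20) → min 0  ≤ 1 ✓
(0, 20, 3) → min 0  ≤ 1 ✓
5 windows satisfy the condition.

5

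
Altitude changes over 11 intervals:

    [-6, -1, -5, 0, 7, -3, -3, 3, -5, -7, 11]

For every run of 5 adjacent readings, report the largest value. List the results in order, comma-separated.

7, 7, 7, 7, 7, 3, 11

Sliding a size-5 window across the 11 values:
-6 -1 -5 0 7 → max 7
-1 -5 0 7 -3 → max 7
-5 0 7 -3 -3 → max 7
0 7 -3 -3 3 → max 7
7 -3 -3 3 -5 → max 7
-3 -3 3 -5 -7 → max 3
-3 3 -5 -7 11 → max 11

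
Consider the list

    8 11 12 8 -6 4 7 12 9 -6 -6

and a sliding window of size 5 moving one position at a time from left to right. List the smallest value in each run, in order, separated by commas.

-6, -6, -6, -6, -6, -6, -6

8 11 12 8 -6 → min -6
11 12 8 -6 4 → min -6
12 8 -6 4 7 → min -6
8 -6 4 7 12 → min -6
-6 4 7 12 9 → min -6
4 7 12 9 -6 → min -6
7 12 9 -6 -6 → min -6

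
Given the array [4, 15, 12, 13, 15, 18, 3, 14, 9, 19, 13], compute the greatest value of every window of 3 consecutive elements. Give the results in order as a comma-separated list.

15, 15, 15, 18, 18, 18, 14, 19, 19

(4, 15, 12) → max 15
(15, 12, 13) → max 15
(12, 13, 15) → max 15
(13, 15, 18) → max 18
(15, 18, 3) → max 18
(18, 3, 14) → max 18
(3, 14, 9) → max 14
(14, 9, 19) → max 19
(9, 19, 13) → max 19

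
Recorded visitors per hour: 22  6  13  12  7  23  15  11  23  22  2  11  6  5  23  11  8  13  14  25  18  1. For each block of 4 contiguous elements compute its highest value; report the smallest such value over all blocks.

Window maxs for each of the 19 positions:
(22, 6, 13, 12) → max 22
(6, 13, 12, 7) → max 13
(13, 12, 7, 23) → max 23
(12, 7, 23, 15) → max 23
(7, 23, 15, 11) → max 23
(23, 15, 11, 23) → max 23
(15, 11, 23, 22) → max 23
(11, 23, 22, 2) → max 23
(23, 22, 2, 11) → max 23
(22, 2, 11, 6) → max 22
(2, 11, 6, 5) → max 11
(11, 6, 5, 23) → max 23
(6, 5, 23, 11) → max 23
(5, 23, 11, 8) → max 23
(23, 11, 8, 13) → max 23
(11, 8, 13, 14) → max 14
(8, 13, 14, 25) → max 25
(13, 14, 25, 18) → max 25
(14, 25, 18, 1) → max 25
Smallest of these is 11.

11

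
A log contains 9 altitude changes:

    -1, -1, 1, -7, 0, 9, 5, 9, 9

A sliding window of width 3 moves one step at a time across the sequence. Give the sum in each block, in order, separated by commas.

(-1, -1, 1) → sum -1
(-1, 1, -7) → sum -7
(1, -7, 0) → sum -6
(-7, 0, 9) → sum 2
(0, 9, 5) → sum 14
(9, 5, 9) → sum 23
(5, 9, 9) → sum 23

-1, -7, -6, 2, 14, 23, 23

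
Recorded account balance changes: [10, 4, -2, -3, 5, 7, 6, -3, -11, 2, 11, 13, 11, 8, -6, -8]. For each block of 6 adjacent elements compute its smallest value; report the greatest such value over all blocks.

10 4 -2 -3 5 7 → min -3
4 -2 -3 5 7 6 → min -3
-2 -3 5 7 6 -3 → min -3
-3 5 7 6 -3 -11 → min -11
5 7 6 -3 -11 2 → min -11
7 6 -3 -11 2 11 → min -11
6 -3 -11 2 11 13 → min -11
-3 -11 2 11 13 11 → min -11
-11 2 11 13 11 8 → min -11
2 11 13 11 8 -6 → min -6
11 13 11 8 -6 -8 → min -8
Greatest of these is -3.

-3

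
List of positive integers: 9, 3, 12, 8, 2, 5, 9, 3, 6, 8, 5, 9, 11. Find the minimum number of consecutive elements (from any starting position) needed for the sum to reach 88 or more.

Extend right; whenever the sum reaches 88, record the length and shrink from the left:
add 9: running sum 9 < 88
add 3: running sum 12 < 88
add 12: running sum 24 < 88
add 8: running sum 32 < 88
add 2: running sum 34 < 88
add 5: running sum 39 < 88
add 9: running sum 48 < 88
add 3: running sum 51 < 88
add 6: running sum 57 < 88
add 8: running sum 65 < 88
add 5: running sum 70 < 88
add 9: running sum 79 < 88
end 12: [9, 3, 12, 8, 2, 5, 9, 3, 6, 8, 5, 9, 11] sum 90, len 13
Shortest qualifying length: 13.

13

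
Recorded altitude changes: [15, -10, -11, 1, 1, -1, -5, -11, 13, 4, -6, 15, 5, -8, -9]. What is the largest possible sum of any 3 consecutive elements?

Window sums for each of the 13 positions:
[15, -10, -11] → sum -6
[-10, -11, 1] → sum -20
[-11, 1, 1] → sum -9
[1, 1, -1] → sum 1
[1, -1, -5] → sum -5
[-1, -5, -11] → sum -17
[-5, -11, 13] → sum -3
[-11, 13, 4] → sum 6
[13, 4, -6] → sum 11
[4, -6, 15] → sum 13
[-6, 15, 5] → sum 14
[15, 5, -8] → sum 12
[5, -8, -9] → sum -12
Largest of these is 14.

14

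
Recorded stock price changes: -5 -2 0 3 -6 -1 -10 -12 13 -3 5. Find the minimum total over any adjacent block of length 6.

-26

-5 -2 0 3 -6 -1 → sum -11
-2 0 3 -6 -1 -10 → sum -16
0 3 -6 -1 -10 -12 → sum -26
3 -6 -1 -10 -12 13 → sum -13
-6 -1 -10 -12 13 -3 → sum -19
-1 -10 -12 13 -3 5 → sum -8
Minimum of these is -26.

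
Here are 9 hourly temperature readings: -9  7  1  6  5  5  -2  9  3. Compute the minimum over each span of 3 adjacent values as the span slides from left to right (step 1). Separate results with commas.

-9 7 1 → min -9
7 1 6 → min 1
1 6 5 → min 1
6 5 5 → min 5
5 5 -2 → min -2
5 -2 9 → min -2
-2 9 3 → min -2

-9, 1, 1, 5, -2, -2, -2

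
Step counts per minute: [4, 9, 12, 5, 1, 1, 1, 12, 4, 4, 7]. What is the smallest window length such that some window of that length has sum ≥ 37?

7

add 4: running sum 4 < 37
add 9: running sum 13 < 37
add 12: running sum 25 < 37
add 5: running sum 30 < 37
add 1: running sum 31 < 37
add 1: running sum 32 < 37
add 1: running sum 33 < 37
end 7: [9, 12, 5, 1, 1, 1, 12] sum 41, len 7
end 8: [9, 12, 5, 1, 1, 1, 12, 4] sum 45, len 8
end 9: [12, 5, 1, 1, 1, 12, 4, 4] sum 40, len 8
end 10: [12, 5, 1, 1, 1, 12, 4, 4, 7] sum 47, len 9
Shortest qualifying length: 7.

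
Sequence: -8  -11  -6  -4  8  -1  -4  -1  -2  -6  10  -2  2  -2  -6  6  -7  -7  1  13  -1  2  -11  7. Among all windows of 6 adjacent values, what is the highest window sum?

[-8, -11, -6, -4, 8, -1] → sum -22
[-11, -6, -4, 8, -1, -4] → sum -18
[-6, -4, 8, -1, -4, -1] → sum -8
[-4, 8, -1, -4, -1, -2] → sum -4
[8, -1, -4, -1, -2, -6] → sum -6
[-1, -4, -1, -2, -6, 10] → sum -4
[-4, -1, -2, -6, 10, -2] → sum -5
[-1, -2, -6, 10, -2, 2] → sum 1
[-2, -6, 10, -2, 2, -2] → sum 0
[-6, 10, -2, 2, -2, -6] → sum -4
[10, -2, 2, -2, -6, 6] → sum 8
[-2, 2, -2, -6, 6, -7] → sum -9
[2, -2, -6, 6, -7, -7] → sum -14
[-2, -6, 6, -7, -7, 1] → sum -15
[-6, 6, -7, -7, 1, 13] → sum 0
[6, -7, -7, 1, 13, -1] → sum 5
[-7, -7, 1, 13, -1, 2] → sum 1
[-7, 1, 13, -1, 2, -11] → sum -3
[1, 13, -1, 2, -11, 7] → sum 11
Highest of these is 11.

11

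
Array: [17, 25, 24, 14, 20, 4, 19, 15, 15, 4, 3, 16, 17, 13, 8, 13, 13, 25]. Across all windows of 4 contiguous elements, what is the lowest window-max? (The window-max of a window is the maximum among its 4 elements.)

13

Window maxs for each of the 15 positions:
17 25 24 14 → max 25
25 24 14 20 → max 25
24 14 20 4 → max 24
14 20 4 19 → max 20
20 4 19 15 → max 20
4 19 15 15 → max 19
19 15 15 4 → max 19
15 15 4 3 → max 15
15 4 3 16 → max 16
4 3 16 17 → max 17
3 16 17 13 → max 17
16 17 13 8 → max 17
17 13 8 13 → max 17
13 8 13 13 → max 13
8 13 13 25 → max 25
Lowest of these is 13.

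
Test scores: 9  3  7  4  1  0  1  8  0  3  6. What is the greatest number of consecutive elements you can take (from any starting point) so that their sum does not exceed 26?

8

Extend to the right; shrink from the left whenever the sum exceeds 26:
[9] sum 9 len 1
[9, 3] sum 12 len 2
[9, 3, 7] sum 19 len 3
[9, 3, 7, 4] sum 23 len 4
[9, 3, 7, 4, 1] sum 24 len 5
[9, 3, 7, 4, 1, 0] sum 24 len 6
[9, 3, 7, 4, 1, 0, 1] sum 25 len 7
[3, 7, 4, 1, 0, 1, 8] sum 24 len 7
[3, 7, 4, 1, 0, 1, 8, 0] sum 24 len 8
[7, 4, 1, 0, 1, 8, 0, 3] sum 24 len 8
[4, 1, 0, 1, 8, 0, 3, 6] sum 23 len 8
Longest length seen: 8.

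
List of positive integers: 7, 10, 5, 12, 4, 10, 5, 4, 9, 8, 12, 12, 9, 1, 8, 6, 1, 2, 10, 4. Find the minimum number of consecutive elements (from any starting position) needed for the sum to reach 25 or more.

Extend right; whenever the sum reaches 25, record the length and shrink from the left:
add 7: running sum 7 < 25
add 10: running sum 17 < 25
add 5: running sum 22 < 25
add 12: shortest ending here [10, 5, 12] sum 27, len 3
add 4: shortest ending here [10, 5, 12, 4] sum 31, len 4
add 10: shortest ending here [12, 4, 10] sum 26, len 3
add 5: shortest ending here [12, 4, 10, 5] sum 31, len 4
add 4: shortest ending here [12, 4, 10, 5, 4] sum 35, len 5
add 9: shortest ending here [10, 5, 4, 9] sum 28, len 4
add 8: shortest ending here [5, 4, 9, 8] sum 26, len 4
add 12: shortest ending here [9, 8, 12] sum 29, len 3
add 12: shortest ending here [8, 12, 12] sum 32, len 3
add 9: shortest ending here [12, 12, 9] sum 33, len 3
add 1: shortest ending here [12, 12, 9, 1] sum 34, len 4
add 8: shortest ending here [12, 9, 1, 8] sum 30, len 4
add 6: shortest ending here [12, 9, 1, 8, 6] sum 36, len 5
add 1: shortest ending here [9, 1, 8, 6, 1] sum 25, len 5
add 2: shortest ending here [9, 1, 8, 6, 1, 2] sum 27, len 6
add 10: shortest ending here [8, 6, 1, 2, 10] sum 27, len 5
add 4: shortest ending here [8, 6, 1, 2, 10, 4] sum 31, len 6
Shortest qualifying length: 3.

3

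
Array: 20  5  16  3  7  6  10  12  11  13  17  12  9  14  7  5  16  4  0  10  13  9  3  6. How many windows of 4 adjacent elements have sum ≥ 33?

(20, 5, 16, 3) → sum 44  ≥ 33 ✓
(5, 16, 3, 7) → sum 31
(16, 3, 7, 6) → sum 32
(3, 7, 6, 10) → sum 26
(7, 6, 10, 12) → sum 35  ≥ 33 ✓
(6, 10, 12, 11) → sum 39  ≥ 33 ✓
(10, 12, 11, 13) → sum 46  ≥ 33 ✓
(12, 11, 13, 17) → sum 53  ≥ 33 ✓
(11, 13, 17, 12) → sum 53  ≥ 33 ✓
(13, 17, 12, 9) → sum 51  ≥ 33 ✓
(17, 12, 9, 14) → sum 52  ≥ 33 ✓
(12, 9, 14, 7) → sum 42  ≥ 33 ✓
(9, 14, 7, 5) → sum 35  ≥ 33 ✓
(14, 7, 5, 16) → sum 42  ≥ 33 ✓
(7, 5, 16, 4) → sum 32
(5, 16, 4, 0) → sum 25
(16, 4, 0, 10) → sum 30
(4, 0, 10, 13) → sum 27
(0, 10, 13, 9) → sum 32
(10, 13, 9, 3) → sum 35  ≥ 33 ✓
(13, 9, 3, 6) → sum 31
12 windows satisfy the condition.

12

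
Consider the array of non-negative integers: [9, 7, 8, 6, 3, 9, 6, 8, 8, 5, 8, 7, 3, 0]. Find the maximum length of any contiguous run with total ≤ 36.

Extend to the right; shrink from the left whenever the sum exceeds 36:
[9] sum 9 len 1
[9, 7] sum 16 len 2
[9, 7, 8] sum 24 len 3
[9, 7, 8, 6] sum 30 len 4
[9, 7, 8, 6, 3] sum 33 len 5
[7, 8, 6, 3, 9] sum 33 len 5
[8, 6, 3, 9, 6] sum 32 len 5
[6, 3, 9, 6, 8] sum 32 len 5
[3, 9, 6, 8, 8] sum 34 len 5
[9, 6, 8, 8, 5] sum 36 len 5
[6, 8, 8, 5, 8] sum 35 len 5
[8, 8, 5, 8, 7] sum 36 len 5
[8, 5, 8, 7, 3] sum 31 len 5
[8, 5, 8, 7, 3, 0] sum 31 len 6
Longest length seen: 6.

6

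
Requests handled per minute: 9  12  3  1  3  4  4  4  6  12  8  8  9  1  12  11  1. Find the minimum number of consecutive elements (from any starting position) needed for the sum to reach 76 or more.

11

Extend right; whenever the sum reaches 76, record the length and shrink from the left:
add 9: running sum 9 < 76
add 12: running sum 21 < 76
add 3: running sum 24 < 76
add 1: running sum 25 < 76
add 3: running sum 28 < 76
add 4: running sum 32 < 76
add 4: running sum 36 < 76
add 4: running sum 40 < 76
add 6: running sum 46 < 76
add 12: running sum 58 < 76
add 8: running sum 66 < 76
add 8: running sum 74 < 76
end 12: [9, 12, 3, 1, 3, 4, 4, 4, 6, 12, 8, 8, 9] sum 83, len 13
end 13: [9, 12, 3, 1, 3, 4, 4, 4, 6, 12, 8, 8, 9, 1] sum 84, len 14
end 14: [12, 3, 1, 3, 4, 4, 4, 6, 12, 8, 8, 9, 1, 12] sum 87, len 14
end 15: [4, 4, 4, 6, 12, 8, 8, 9, 1, 12, 11] sum 79, len 11
end 16: [4, 4, 6, 12, 8, 8, 9, 1, 12, 11, 1] sum 76, len 11
Shortest qualifying length: 11.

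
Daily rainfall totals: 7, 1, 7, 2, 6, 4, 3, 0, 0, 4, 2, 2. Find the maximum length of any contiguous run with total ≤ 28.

9

[7] sum 7 len 1
[7, 1] sum 8 len 2
[7, 1, 7] sum 15 len 3
[7, 1, 7, 2] sum 17 len 4
[7, 1, 7, 2, 6] sum 23 len 5
[7, 1, 7, 2, 6, 4] sum 27 len 6
[1, 7, 2, 6, 4, 3] sum 23 len 6
[1, 7, 2, 6, 4, 3, 0] sum 23 len 7
[1, 7, 2, 6, 4, 3, 0, 0] sum 23 len 8
[1, 7, 2, 6, 4, 3, 0, 0, 4] sum 27 len 9
[7, 2, 6, 4, 3, 0, 0, 4, 2] sum 28 len 9
[2, 6, 4, 3, 0, 0, 4, 2, 2] sum 23 len 9
Longest length seen: 9.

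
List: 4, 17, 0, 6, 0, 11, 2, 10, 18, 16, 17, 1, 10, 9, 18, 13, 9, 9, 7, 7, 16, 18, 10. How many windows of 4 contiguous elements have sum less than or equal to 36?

6

(4, 17, 0, 6) → sum 27  ≤ 36 ✓
(17, 0, 6, 0) → sum 23  ≤ 36 ✓
(0, 6, 0, 11) → sum 17  ≤ 36 ✓
(6, 0, 11, 2) → sum 19  ≤ 36 ✓
(0, 11, 2, 10) → sum 23  ≤ 36 ✓
(11, 2, 10, 18) → sum 41
(2, 10, 18, 16) → sum 46
(10, 18, 16, 17) → sum 61
(18, 16, 17, 1) → sum 52
(16, 17, 1, 10) → sum 44
(17, 1, 10, 9) → sum 37
(1, 10, 9, 18) → sum 38
(10, 9, 18, 13) → sum 50
(9, 18, 13, 9) → sum 49
(18, 13, 9, 9) → sum 49
(13, 9, 9, 7) → sum 38
(9, 9, 7, 7) → sum 32  ≤ 36 ✓
(9, 7, 7, 16) → sum 39
(7, 7, 16, 18) → sum 48
(7, 16, 18, 10) → sum 51
6 windows satisfy the condition.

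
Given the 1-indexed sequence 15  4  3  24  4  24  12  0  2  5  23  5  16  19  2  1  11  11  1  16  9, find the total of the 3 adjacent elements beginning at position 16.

23

Elements at indices 16..18: 1, 11, 11
sum(1, 11, 11) = 23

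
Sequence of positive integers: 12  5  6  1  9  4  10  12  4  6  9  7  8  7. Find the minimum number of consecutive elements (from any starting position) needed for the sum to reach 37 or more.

add 12: running sum 12 < 37
add 5: running sum 17 < 37
add 6: running sum 23 < 37
add 1: running sum 24 < 37
add 9: running sum 33 < 37
add 4: shortest ending here [12, 5, 6, 1, 9, 4] sum 37, len 6
add 10: shortest ending here [12, 5, 6, 1, 9, 4, 10] sum 47, len 7
add 12: shortest ending here [6, 1, 9, 4, 10, 12] sum 42, len 6
add 4: shortest ending here [9, 4, 10, 12, 4] sum 39, len 5
add 6: shortest ending here [9, 4, 10, 12, 4, 6] sum 45, len 6
add 9: shortest ending here [10, 12, 4, 6, 9] sum 41, len 5
add 7: shortest ending here [12, 4, 6, 9, 7] sum 38, len 5
add 8: shortest ending here [12, 4, 6, 9, 7, 8] sum 46, len 6
add 7: shortest ending here [6, 9, 7, 8, 7] sum 37, len 5
Shortest qualifying length: 5.

5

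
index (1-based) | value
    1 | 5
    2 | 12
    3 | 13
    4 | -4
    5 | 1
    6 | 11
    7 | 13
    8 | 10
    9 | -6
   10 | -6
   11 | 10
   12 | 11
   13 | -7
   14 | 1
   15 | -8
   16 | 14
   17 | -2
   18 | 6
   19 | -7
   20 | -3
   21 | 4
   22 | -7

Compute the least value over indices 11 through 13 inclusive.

-7

Elements at indices 11..13: 10, 11, -7
min(10, 11, -7) = -7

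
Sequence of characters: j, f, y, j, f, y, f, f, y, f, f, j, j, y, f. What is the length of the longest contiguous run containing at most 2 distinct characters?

7

add j: window [j] (1 distinct), len 1
add f: window [j, f] (2 distinct), len 2
add y: window [f, y] (2 distinct), len 2
add j: window [y, j] (2 distinct), len 2
add f: window [j, f] (2 distinct), len 2
add y: window [f, y] (2 distinct), len 2
add f: window [f, y, f] (2 distinct), len 3
add f: window [f, y, f, f] (2 distinct), len 4
add y: window [f, y, f, f, y] (2 distinct), len 5
add f: window [f, y, f, f, y, f] (2 distinct), len 6
add f: window [f, y, f, f, y, f, f] (2 distinct), len 7
add j: window [f, f, j] (2 distinct), len 3
add j: window [f, f, j, j] (2 distinct), len 4
add y: window [j, j, y] (2 distinct), len 3
add f: window [y, f] (2 distinct), len 2
Longest length with ≤2 distinct: 7.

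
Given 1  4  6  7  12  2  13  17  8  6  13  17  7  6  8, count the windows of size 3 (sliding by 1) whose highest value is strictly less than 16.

1 4 6 → max 6  < 16 ✓
4 6 7 → max 7  < 16 ✓
6 7 12 → max 12  < 16 ✓
7 12 2 → max 12  < 16 ✓
12 2 13 → max 13  < 16 ✓
2 13 17 → max 17
13 17 8 → max 17
17 8 6 → max 17
8 6 13 → max 13  < 16 ✓
6 13 17 → max 17
13 17 7 → max 17
17 7 6 → max 17
7 6 8 → max 8  < 16 ✓
7 windows satisfy the condition.

7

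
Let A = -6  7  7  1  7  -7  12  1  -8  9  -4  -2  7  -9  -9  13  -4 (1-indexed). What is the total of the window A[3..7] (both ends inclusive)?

20

Elements at indices 3..7: 7, 1, 7, -7, 12
sum(7, 1, 7, -7, 12) = 20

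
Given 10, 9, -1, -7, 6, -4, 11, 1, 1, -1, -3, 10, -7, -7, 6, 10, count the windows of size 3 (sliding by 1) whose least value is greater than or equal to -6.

7

10 9 -1 → min -1  ≥ -6 ✓
9 -1 -7 → min -7
-1 -7 6 → min -7
-7 6 -4 → min -7
6 -4 11 → min -4  ≥ -6 ✓
-4 11 1 → min -4  ≥ -6 ✓
11 1 1 → min 1  ≥ -6 ✓
1 1 -1 → min -1  ≥ -6 ✓
1 -1 -3 → min -3  ≥ -6 ✓
-1 -3 10 → min -3  ≥ -6 ✓
-3 10 -7 → min -7
10 -7 -7 → min -7
-7 -7 6 → min -7
-7 6 10 → min -7
7 windows satisfy the condition.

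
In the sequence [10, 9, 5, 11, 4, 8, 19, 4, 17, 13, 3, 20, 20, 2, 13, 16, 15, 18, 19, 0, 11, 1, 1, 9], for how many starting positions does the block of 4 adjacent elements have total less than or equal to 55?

18

[10, 9, 5, 11] → sum 35  ≤ 55 ✓
[9, 5, 11, 4] → sum 29  ≤ 55 ✓
[5, 11, 4, 8] → sum 28  ≤ 55 ✓
[11, 4, 8, 19] → sum 42  ≤ 55 ✓
[4, 8, 19, 4] → sum 35  ≤ 55 ✓
[8, 19, 4, 17] → sum 48  ≤ 55 ✓
[19, 4, 17, 13] → sum 53  ≤ 55 ✓
[4, 17, 13, 3] → sum 37  ≤ 55 ✓
[17, 13, 3, 20] → sum 53  ≤ 55 ✓
[13, 3, 20, 20] → sum 56
[3, 20, 20, 2] → sum 45  ≤ 55 ✓
[20, 20, 2, 13] → sum 55  ≤ 55 ✓
[20, 2, 13, 16] → sum 51  ≤ 55 ✓
[2, 13, 16, 15] → sum 46  ≤ 55 ✓
[13, 16, 15, 18] → sum 62
[16, 15, 18, 19] → sum 68
[15, 18, 19, 0] → sum 52  ≤ 55 ✓
[18, 19, 0, 11] → sum 48  ≤ 55 ✓
[19, 0, 11, 1] → sum 31  ≤ 55 ✓
[0, 11, 1, 1] → sum 13  ≤ 55 ✓
[11, 1, 1, 9] → sum 22  ≤ 55 ✓
18 windows satisfy the condition.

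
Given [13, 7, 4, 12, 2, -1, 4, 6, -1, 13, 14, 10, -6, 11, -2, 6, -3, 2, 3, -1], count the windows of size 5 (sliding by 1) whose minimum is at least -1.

8

[13, 7, 4, 12, 2] → min 2  ≥ -1 ✓
[7, 4, 12, 2, -1] → min -1  ≥ -1 ✓
[4, 12, 2, -1, 4] → min -1  ≥ -1 ✓
[12, 2, -1, 4, 6] → min -1  ≥ -1 ✓
[2, -1, 4, 6, -1] → min -1  ≥ -1 ✓
[-1, 4, 6, -1, 13] → min -1  ≥ -1 ✓
[4, 6, -1, 13, 14] → min -1  ≥ -1 ✓
[6, -1, 13, 14, 10] → min -1  ≥ -1 ✓
[-1, 13, 14, 10, -6] → min -6
[13, 14, 10, -6, 11] → min -6
[14, 10, -6, 11, -2] → min -6
[10, -6, 11, -2, 6] → min -6
[-6, 11, -2, 6, -3] → min -6
[11, -2, 6, -3, 2] → min -3
[-2, 6, -3, 2, 3] → min -3
[6, -3, 2, 3, -1] → min -3
8 windows satisfy the condition.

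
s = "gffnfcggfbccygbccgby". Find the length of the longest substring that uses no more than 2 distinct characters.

[g] 1 distinct, len 1
[g, f] 2 distinct, len 2
[g, f, f] 2 distinct, len 3
[f, f, n] 2 distinct, len 3
[f, f, n, f] 2 distinct, len 4
[f, c] 2 distinct, len 2
[c, g] 2 distinct, len 2
[c, g, g] 2 distinct, len 3
[g, g, f] 2 distinct, len 3
[f, b] 2 distinct, len 2
[b, c] 2 distinct, len 2
[b, c, c] 2 distinct, len 3
[c, c, y] 2 distinct, len 3
[y, g] 2 distinct, len 2
[g, b] 2 distinct, len 2
[b, c] 2 distinct, len 2
[b, c, c] 2 distinct, len 3
[c, c, g] 2 distinct, len 3
[g, b] 2 distinct, len 2
[b, y] 2 distinct, len 2
Longest length with ≤2 distinct: 4.

4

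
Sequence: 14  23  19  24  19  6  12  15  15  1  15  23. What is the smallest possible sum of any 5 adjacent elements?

49

Each size-5 window and its sum:
[14, 23, 19, 24, 19] → sum 99
[23, 19, 24, 19, 6] → sum 91
[19, 24, 19, 6, 12] → sum 80
[24, 19, 6, 12, 15] → sum 76
[19, 6, 12, 15, 15] → sum 67
[6, 12, 15, 15, 1] → sum 49
[12, 15, 15, 1, 15] → sum 58
[15, 15, 1, 15, 23] → sum 69
Smallest of these is 49.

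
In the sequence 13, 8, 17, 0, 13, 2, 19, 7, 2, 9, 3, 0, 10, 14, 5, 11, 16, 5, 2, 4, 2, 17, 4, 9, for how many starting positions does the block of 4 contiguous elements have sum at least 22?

(13, 8, 17, 0) → sum 38  ≥ 22 ✓
(8, 17, 0, 13) → sum 38  ≥ 22 ✓
(17, 0, 13, 2) → sum 32  ≥ 22 ✓
(0, 13, 2, 19) → sum 34  ≥ 22 ✓
(13, 2, 19, 7) → sum 41  ≥ 22 ✓
(2, 19, 7, 2) → sum 30  ≥ 22 ✓
(19, 7, 2, 9) → sum 37  ≥ 22 ✓
(7, 2, 9, 3) → sum 21
(2, 9, 3, 0) → sum 14
(9, 3, 0, 10) → sum 22  ≥ 22 ✓
(3, 0, 10, 14) → sum 27  ≥ 22 ✓
(0, 10, 14, 5) → sum 29  ≥ 22 ✓
(10, 14, 5, 11) → sum 40  ≥ 22 ✓
(14, 5, 11, 16) → sum 46  ≥ 22 ✓
(5, 11, 16, 5) → sum 37  ≥ 22 ✓
(11, 16, 5, 2) → sum 34  ≥ 22 ✓
(16, 5, 2, 4) → sum 27  ≥ 22 ✓
(5, 2, 4, 2) → sum 13
(2, 4, 2, 17) → sum 25  ≥ 22 ✓
(4, 2, 17, 4) → sum 27  ≥ 22 ✓
(2, 17, 4, 9) → sum 32  ≥ 22 ✓
18 windows satisfy the condition.

18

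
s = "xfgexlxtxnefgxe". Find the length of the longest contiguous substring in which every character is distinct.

6

[x] len 1
[x, f] len 2
[x, f, g] len 3
[x, f, g, e] len 4
[f, g, e, x] len 4
[f, g, e, x, l] len 5
[l, x] len 2
[l, x, t] len 3
[t, x] len 2
[t, x, n] len 3
[t, x, n, e] len 4
[t, x, n, e, f] len 5
[t, x, n, e, f, g] len 6
[n, e, f, g, x] len 5
[f, g, x, e] len 4
Longest all-distinct length: 6.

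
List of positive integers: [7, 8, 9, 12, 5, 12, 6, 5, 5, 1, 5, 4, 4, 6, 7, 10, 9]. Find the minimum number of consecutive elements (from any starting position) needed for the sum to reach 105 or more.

add 7: running sum 7 < 105
add 8: running sum 15 < 105
add 9: running sum 24 < 105
add 12: running sum 36 < 105
add 5: running sum 41 < 105
add 12: running sum 53 < 105
add 6: running sum 59 < 105
add 5: running sum 64 < 105
add 5: running sum 69 < 105
add 1: running sum 70 < 105
add 5: running sum 75 < 105
add 4: running sum 79 < 105
add 4: running sum 83 < 105
add 6: running sum 89 < 105
add 7: running sum 96 < 105
add 10: shortest ending here [7, 8, 9, 12, 5, 12, 6, 5, 5, 1, 5, 4, 4, 6, 7, 10] sum 106, len 16
add 9: shortest ending here [8, 9, 12, 5, 12, 6, 5, 5, 1, 5, 4, 4, 6, 7, 10, 9] sum 108, len 16
Shortest qualifying length: 16.

16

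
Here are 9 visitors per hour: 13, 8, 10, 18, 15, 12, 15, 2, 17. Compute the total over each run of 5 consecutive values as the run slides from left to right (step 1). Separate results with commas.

(13, 8, 10, 18, 15) → sum 64
(8, 10, 18, 15, 12) → sum 63
(10, 18, 15, 12, 15) → sum 70
(18, 15, 12, 15, 2) → sum 62
(15, 12, 15, 2, 17) → sum 61

64, 63, 70, 62, 61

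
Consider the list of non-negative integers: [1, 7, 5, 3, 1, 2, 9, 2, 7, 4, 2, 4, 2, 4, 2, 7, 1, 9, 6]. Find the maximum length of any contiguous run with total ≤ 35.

add 1: [1] sum 1, len 1
add 7: [1, 7] sum 8, len 2
add 5: [1, 7, 5] sum 13, len 3
add 3: [1, 7, 5, 3] sum 16, len 4
add 1: [1, 7, 5, 3, 1] sum 17, len 5
add 2: [1, 7, 5, 3, 1, 2] sum 19, len 6
add 9: [1, 7, 5, 3, 1, 2, 9] sum 28, len 7
add 2: [1, 7, 5, 3, 1, 2, 9, 2] sum 30, len 8
add 7: [5, 3, 1, 2, 9, 2, 7] sum 29, len 7
add 4: [5, 3, 1, 2, 9, 2, 7, 4] sum 33, len 8
add 2: [5, 3, 1, 2, 9, 2, 7, 4, 2] sum 35, len 9
add 4: [3, 1, 2, 9, 2, 7, 4, 2, 4] sum 34, len 9
add 2: [1, 2, 9, 2, 7, 4, 2, 4, 2] sum 33, len 9
add 4: [9, 2, 7, 4, 2, 4, 2, 4] sum 34, len 8
add 2: [2, 7, 4, 2, 4, 2, 4, 2] sum 27, len 8
add 7: [2, 7, 4, 2, 4, 2, 4, 2, 7] sum 34, len 9
add 1: [2, 7, 4, 2, 4, 2, 4, 2, 7, 1] sum 35, len 10
add 9: [4, 2, 4, 2, 4, 2, 7, 1, 9] sum 35, len 9
add 6: [4, 2, 4, 2, 7, 1, 9, 6] sum 35, len 8
Longest length seen: 10.

10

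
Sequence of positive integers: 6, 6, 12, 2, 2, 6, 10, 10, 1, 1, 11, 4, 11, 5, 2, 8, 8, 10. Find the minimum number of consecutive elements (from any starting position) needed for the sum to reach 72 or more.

Extend right; whenever the sum reaches 72, record the length and shrink from the left:
add 6: running sum 6 < 72
add 6: running sum 12 < 72
add 12: running sum 24 < 72
add 2: running sum 26 < 72
add 2: running sum 28 < 72
add 6: running sum 34 < 72
add 10: running sum 44 < 72
add 10: running sum 54 < 72
add 1: running sum 55 < 72
add 1: running sum 56 < 72
add 11: running sum 67 < 72
add 4: running sum 71 < 72
add 11: shortest ending here [6, 12, 2, 2, 6, 10, 10, 1, 1, 11, 4, 11] sum 76, len 12
add 5: shortest ending here [12, 2, 2, 6, 10, 10, 1, 1, 11, 4, 11, 5] sum 75, len 12
add 2: shortest ending here [12, 2, 2, 6, 10, 10, 1, 1, 11, 4, 11, 5, 2] sum 77, len 13
add 8: shortest ending here [2, 2, 6, 10, 10, 1, 1, 11, 4, 11, 5, 2, 8] sum 73, len 13
add 8: shortest ending here [6, 10, 10, 1, 1, 11, 4, 11, 5, 2, 8, 8] sum 77, len 12
add 10: shortest ending here [10, 10, 1, 1, 11, 4, 11, 5, 2, 8, 8, 10] sum 81, len 12
Shortest qualifying length: 12.

12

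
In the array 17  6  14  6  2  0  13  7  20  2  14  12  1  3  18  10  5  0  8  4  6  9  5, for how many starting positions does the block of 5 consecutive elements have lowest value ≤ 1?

(17, 6, 14, 6, 2) → min 2
(6, 14, 6, 2, 0) → min 0  ≤ 1 ✓
(14, 6, 2, 0, 13) → min 0  ≤ 1 ✓
(6, 2, 0, 13, 7) → min 0  ≤ 1 ✓
(2, 0, 13, 7, 20) → min 0  ≤ 1 ✓
(0, 13, 7, 20, 2) → min 0  ≤ 1 ✓
(13, 7, 20, 2, 14) → min 2
(7, 20, 2, 14, 12) → min 2
(20, 2, 14, 12, 1) → min 1  ≤ 1 ✓
(2, 14, 12, 1, 3) → min 1  ≤ 1 ✓
(14, 12, 1, 3, 18) → min 1  ≤ 1 ✓
(12, 1, 3, 18, 10) → min 1  ≤ 1 ✓
(1, 3, 18, 10, 5) → min 1  ≤ 1 ✓
(3, 18, 10, 5, 0) → min 0  ≤ 1 ✓
(18, 10, 5, 0, 8) → min 0  ≤ 1 ✓
(10, 5, 0, 8, 4) → min 0  ≤ 1 ✓
(5, 0, 8, 4, 6) → min 0  ≤ 1 ✓
(0, 8, 4, 6, 9) → min 0  ≤ 1 ✓
(8, 4, 6, 9, 5) → min 4
15 windows satisfy the condition.

15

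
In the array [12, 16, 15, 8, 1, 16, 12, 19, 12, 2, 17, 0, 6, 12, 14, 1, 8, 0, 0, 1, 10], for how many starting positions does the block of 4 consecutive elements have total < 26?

5

12 16 15 8 → sum 51
16 15 8 1 → sum 40
15 8 1 16 → sum 40
8 1 16 12 → sum 37
1 16 12 19 → sum 48
16 12 19 12 → sum 59
12 19 12 2 → sum 45
19 12 2 17 → sum 50
12 2 17 0 → sum 31
2 17 0 6 → sum 25  < 26 ✓
17 0 6 12 → sum 35
0 6 12 14 → sum 32
6 12 14 1 → sum 33
12 14 1 8 → sum 35
14 1 8 0 → sum 23  < 26 ✓
1 8 0 0 → sum 9  < 26 ✓
8 0 0 1 → sum 9  < 26 ✓
0 0 1 10 → sum 11  < 26 ✓
5 windows satisfy the condition.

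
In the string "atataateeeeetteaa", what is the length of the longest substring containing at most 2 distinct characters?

9

add a: window [a] (1 distinct), len 1
add t: window [a, t] (2 distinct), len 2
add a: window [a, t, a] (2 distinct), len 3
add t: window [a, t, a, t] (2 distinct), len 4
add a: window [a, t, a, t, a] (2 distinct), len 5
add a: window [a, t, a, t, a, a] (2 distinct), len 6
add t: window [a, t, a, t, a, a, t] (2 distinct), len 7
add e: window [t, e] (2 distinct), len 2
add e: window [t, e, e] (2 distinct), len 3
add e: window [t, e, e, e] (2 distinct), len 4
add e: window [t, e, e, e, e] (2 distinct), len 5
add e: window [t, e, e, e, e, e] (2 distinct), len 6
add t: window [t, e, e, e, e, e, t] (2 distinct), len 7
add t: window [t, e, e, e, e, e, t, t] (2 distinct), len 8
add e: window [t, e, e, e, e, e, t, t, e] (2 distinct), len 9
add a: window [e, a] (2 distinct), len 2
add a: window [e, a, a] (2 distinct), len 3
Longest length with ≤2 distinct: 9.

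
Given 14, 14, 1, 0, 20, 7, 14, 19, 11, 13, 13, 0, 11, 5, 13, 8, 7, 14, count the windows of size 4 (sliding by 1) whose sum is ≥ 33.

14 14 1 0 → sum 29
14 1 0 20 → sum 35  ≥ 33 ✓
1 0 20 7 → sum 28
0 20 7 14 → sum 41  ≥ 33 ✓
20 7 14 19 → sum 60  ≥ 33 ✓
7 14 19 11 → sum 51  ≥ 33 ✓
14 19 11 13 → sum 57  ≥ 33 ✓
19 11 13 13 → sum 56  ≥ 33 ✓
11 13 13 0 → sum 37  ≥ 33 ✓
13 13 0 11 → sum 37  ≥ 33 ✓
13 0 11 5 → sum 29
0 11 5 13 → sum 29
11 5 13 8 → sum 37  ≥ 33 ✓
5 13 8 7 → sum 33  ≥ 33 ✓
13 8 7 14 → sum 42  ≥ 33 ✓
11 windows satisfy the condition.

11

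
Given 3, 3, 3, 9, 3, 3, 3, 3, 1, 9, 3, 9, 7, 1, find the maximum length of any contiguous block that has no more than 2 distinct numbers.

8

add 3: window [3] (1 distinct), len 1
add 3: window [3, 3] (1 distinct), len 2
add 3: window [3, 3, 3] (1 distinct), len 3
add 9: window [3, 3, 3, 9] (2 distinct), len 4
add 3: window [3, 3, 3, 9, 3] (2 distinct), len 5
add 3: window [3, 3, 3, 9, 3, 3] (2 distinct), len 6
add 3: window [3, 3, 3, 9, 3, 3, 3] (2 distinct), len 7
add 3: window [3, 3, 3, 9, 3, 3, 3, 3] (2 distinct), len 8
add 1: window [3, 3, 3, 3, 1] (2 distinct), len 5
add 9: window [1, 9] (2 distinct), len 2
add 3: window [9, 3] (2 distinct), len 2
add 9: window [9, 3, 9] (2 distinct), len 3
add 7: window [9, 7] (2 distinct), len 2
add 1: window [7, 1] (2 distinct), len 2
Longest length with ≤2 distinct: 8.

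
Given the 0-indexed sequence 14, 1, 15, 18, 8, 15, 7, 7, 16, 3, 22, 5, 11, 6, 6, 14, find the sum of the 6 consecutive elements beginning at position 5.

Elements at indices 5..10: 15, 7, 7, 16, 3, 22
sum(15, 7, 7, 16, 3, 22) = 70

70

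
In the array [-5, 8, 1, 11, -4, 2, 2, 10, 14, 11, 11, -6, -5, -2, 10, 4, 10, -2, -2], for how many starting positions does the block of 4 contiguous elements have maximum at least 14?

4

-5 8 1 11 → max 11
8 1 11 -4 → max 11
1 11 -4 2 → max 11
11 -4 2 2 → max 11
-4 2 2 10 → max 10
2 2 10 14 → max 14  ≥ 14 ✓
2 10 14 11 → max 14  ≥ 14 ✓
10 14 11 11 → max 14  ≥ 14 ✓
14 11 11 -6 → max 14  ≥ 14 ✓
11 11 -6 -5 → max 11
11 -6 -5 -2 → max 11
-6 -5 -2 10 → max 10
-5 -2 10 4 → max 10
-2 10 4 10 → max 10
10 4 10 -2 → max 10
4 10 -2 -2 → max 10
4 windows satisfy the condition.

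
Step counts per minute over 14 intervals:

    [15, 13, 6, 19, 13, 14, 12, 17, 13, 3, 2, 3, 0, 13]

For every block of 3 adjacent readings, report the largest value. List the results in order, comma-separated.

15 13 6 → max 15
13 6 19 → max 19
6 19 13 → max 19
19 13 14 → max 19
13 14 12 → max 14
14 12 17 → max 17
12 17 13 → max 17
17 13 3 → max 17
13 3 2 → max 13
3 2 3 → max 3
2 3 0 → max 3
3 0 13 → max 13

15, 19, 19, 19, 14, 17, 17, 17, 13, 3, 3, 13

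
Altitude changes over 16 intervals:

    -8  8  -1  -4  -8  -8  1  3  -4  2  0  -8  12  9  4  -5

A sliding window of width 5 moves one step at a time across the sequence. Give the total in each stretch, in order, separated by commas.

-13, -13, -20, -16, -16, -6, 2, -7, 2, 15, 17, 12

[-8, 8, -1, -4, -8] → sum -13
[8, -1, -4, -8, -8] → sum -13
[-1, -4, -8, -8, 1] → sum -20
[-4, -8, -8, 1, 3] → sum -16
[-8, -8, 1, 3, -4] → sum -16
[-8, 1, 3, -4, 2] → sum -6
[1, 3, -4, 2, 0] → sum 2
[3, -4, 2, 0, -8] → sum -7
[-4, 2, 0, -8, 12] → sum 2
[2, 0, -8, 12, 9] → sum 15
[0, -8, 12, 9, 4] → sum 17
[-8, 12, 9, 4, -5] → sum 12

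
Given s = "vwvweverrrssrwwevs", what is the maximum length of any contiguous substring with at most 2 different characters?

[v] 1 distinct, len 1
[v, w] 2 distinct, len 2
[v, w, v] 2 distinct, len 3
[v, w, v, w] 2 distinct, len 4
[w, e] 2 distinct, len 2
[e, v] 2 distinct, len 2
[e, v, e] 2 distinct, len 3
[e, r] 2 distinct, len 2
[e, r, r] 2 distinct, len 3
[e, r, r, r] 2 distinct, len 4
[r, r, r, s] 2 distinct, len 4
[r, r, r, s, s] 2 distinct, len 5
[r, r, r, s, s, r] 2 distinct, len 6
[r, w] 2 distinct, len 2
[r, w, w] 2 distinct, len 3
[w, w, e] 2 distinct, len 3
[e, v] 2 distinct, len 2
[v, s] 2 distinct, len 2
Longest length with ≤2 distinct: 6.

6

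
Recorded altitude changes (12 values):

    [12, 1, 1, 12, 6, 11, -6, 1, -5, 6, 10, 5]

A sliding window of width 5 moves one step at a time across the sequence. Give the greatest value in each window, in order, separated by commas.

12, 12, 12, 12, 11, 11, 10, 10

12 1 1 12 6 → max 12
1 1 12 6 11 → max 12
1 12 6 11 -6 → max 12
12 6 11 -6 1 → max 12
6 11 -6 1 -5 → max 11
11 -6 1 -5 6 → max 11
-6 1 -5 6 10 → max 10
1 -5 6 10 5 → max 10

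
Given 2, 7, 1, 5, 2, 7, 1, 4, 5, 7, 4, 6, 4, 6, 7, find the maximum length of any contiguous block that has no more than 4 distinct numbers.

8

Extend right; when distinct count exceeds 4, shrink from the left:
[2] 1 distinct, len 1
[2, 7] 2 distinct, len 2
[2, 7, 1] 3 distinct, len 3
[2, 7, 1, 5] 4 distinct, len 4
[2, 7, 1, 5, 2] 4 distinct, len 5
[2, 7, 1, 5, 2, 7] 4 distinct, len 6
[2, 7, 1, 5, 2, 7, 1] 4 distinct, len 7
[2, 7, 1, 4] 4 distinct, len 4
[7, 1, 4, 5] 4 distinct, len 4
[7, 1, 4, 5, 7] 4 distinct, len 5
[7, 1, 4, 5, 7, 4] 4 distinct, len 6
[4, 5, 7, 4, 6] 4 distinct, len 5
[4, 5, 7, 4, 6, 4] 4 distinct, len 6
[4, 5, 7, 4, 6, 4, 6] 4 distinct, len 7
[4, 5, 7, 4, 6, 4, 6, 7] 4 distinct, len 8
Longest length with ≤4 distinct: 8.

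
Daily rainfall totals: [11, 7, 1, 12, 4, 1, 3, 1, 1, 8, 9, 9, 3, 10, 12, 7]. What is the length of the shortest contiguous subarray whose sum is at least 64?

add 11: running sum 11 < 64
add 7: running sum 18 < 64
add 1: running sum 19 < 64
add 12: running sum 31 < 64
add 4: running sum 35 < 64
add 1: running sum 36 < 64
add 3: running sum 39 < 64
add 1: running sum 40 < 64
add 1: running sum 41 < 64
add 8: running sum 49 < 64
add 9: running sum 58 < 64
add 9: shortest ending here [11, 7, 1, 12, 4, 1, 3, 1, 1, 8, 9, 9] sum 67, len 12
add 3: shortest ending here [11, 7, 1, 12, 4, 1, 3, 1, 1, 8, 9, 9, 3] sum 70, len 13
add 10: shortest ending here [7, 1, 12, 4, 1, 3, 1, 1, 8, 9, 9, 3, 10] sum 69, len 13
add 12: shortest ending here [12, 4, 1, 3, 1, 1, 8, 9, 9, 3, 10, 12] sum 73, len 12
add 7: shortest ending here [1, 3, 1, 1, 8, 9, 9, 3, 10, 12, 7] sum 64, len 11
Shortest qualifying length: 11.

11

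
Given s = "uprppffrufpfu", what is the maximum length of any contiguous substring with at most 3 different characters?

add u: window [u] (1 distinct), len 1
add p: window [u, p] (2 distinct), len 2
add r: window [u, p, r] (3 distinct), len 3
add p: window [u, p, r, p] (3 distinct), len 4
add p: window [u, p, r, p, p] (3 distinct), len 5
add f: window [p, r, p, p, f] (3 distinct), len 5
add f: window [p, r, p, p, f, f] (3 distinct), len 6
add r: window [p, r, p, p, f, f, r] (3 distinct), len 7
add u: window [f, f, r, u] (3 distinct), len 4
add f: window [f, f, r, u, f] (3 distinct), len 5
add p: window [u, f, p] (3 distinct), len 3
add f: window [u, f, p, f] (3 distinct), len 4
add u: window [u, f, p, f, u] (3 distinct), len 5
Longest length with ≤3 distinct: 7.

7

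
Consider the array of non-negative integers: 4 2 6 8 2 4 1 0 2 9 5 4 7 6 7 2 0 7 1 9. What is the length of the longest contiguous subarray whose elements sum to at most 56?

→ 4: sum 4, len 1
→ 2: sum 6, len 2
→ 6: sum 12, len 3
→ 8: sum 20, len 4
→ 2: sum 22, len 5
→ 4: sum 26, len 6
→ 1: sum 27, len 7
→ 0: sum 27, len 8
→ 2: sum 29, len 9
→ 9: sum 38, len 10
→ 5: sum 43, len 11
→ 4: sum 47, len 12
→ 7: sum 54, len 13
→ 6 (dropped 4): sum 56, len 13
→ 7 (dropped 2, 6): sum 55, len 12
→ 2 (dropped 8): sum 49, len 12
→ 0: sum 49, len 13
→ 7: sum 56, len 14
→ 1 (dropped 2): sum 55, len 14
→ 9 (dropped 4, 1, 0, 2, 9): sum 48, len 10
Longest length seen: 14.

14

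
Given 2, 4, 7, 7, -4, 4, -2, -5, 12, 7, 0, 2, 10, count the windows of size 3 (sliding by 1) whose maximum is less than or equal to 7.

7

[2, 4, 7] → max 7  ≤ 7 ✓
[4, 7, 7] → max 7  ≤ 7 ✓
[7, 7, -4] → max 7  ≤ 7 ✓
[7, -4, 4] → max 7  ≤ 7 ✓
[-4, 4, -2] → max 4  ≤ 7 ✓
[4, -2, -5] → max 4  ≤ 7 ✓
[-2, -5, 12] → max 12
[-5, 12, 7] → max 12
[12, 7, 0] → max 12
[7, 0, 2] → max 7  ≤ 7 ✓
[0, 2, 10] → max 10
7 windows satisfy the condition.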